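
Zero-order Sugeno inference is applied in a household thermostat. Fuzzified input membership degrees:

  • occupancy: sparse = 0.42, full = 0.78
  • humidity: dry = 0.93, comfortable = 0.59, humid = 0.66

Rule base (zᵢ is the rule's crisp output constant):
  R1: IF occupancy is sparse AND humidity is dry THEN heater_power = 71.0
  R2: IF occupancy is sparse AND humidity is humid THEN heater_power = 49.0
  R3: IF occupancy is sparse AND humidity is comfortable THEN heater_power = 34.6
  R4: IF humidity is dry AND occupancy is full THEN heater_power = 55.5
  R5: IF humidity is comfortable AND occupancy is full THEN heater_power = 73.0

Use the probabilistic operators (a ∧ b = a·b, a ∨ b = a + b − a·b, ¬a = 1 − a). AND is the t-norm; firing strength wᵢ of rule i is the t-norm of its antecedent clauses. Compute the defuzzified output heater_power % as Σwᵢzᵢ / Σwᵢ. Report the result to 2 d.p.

R1 (z=71.0): sparse=0.42, dry=0.93; AND[a·b] → w = 0.3906
R2 (z=49.0): sparse=0.42, humid=0.66; AND[a·b] → w = 0.2772
R3 (z=34.6): sparse=0.42, comfortable=0.59; AND[a·b] → w = 0.2478
R4 (z=55.5): dry=0.93, full=0.78; AND[a·b] → w = 0.7254
R5 (z=73.0): comfortable=0.59, full=0.78; AND[a·b] → w = 0.4602
Weighted average = (0.3906·71.0 + 0.2772·49.0 + 0.2478·34.6 + 0.7254·55.5 + 0.4602·73.0) / (0.3906 + 0.2772 + 0.2478 + 0.7254 + 0.4602)
  = 123.7436 / 2.1012 = 58.89

58.89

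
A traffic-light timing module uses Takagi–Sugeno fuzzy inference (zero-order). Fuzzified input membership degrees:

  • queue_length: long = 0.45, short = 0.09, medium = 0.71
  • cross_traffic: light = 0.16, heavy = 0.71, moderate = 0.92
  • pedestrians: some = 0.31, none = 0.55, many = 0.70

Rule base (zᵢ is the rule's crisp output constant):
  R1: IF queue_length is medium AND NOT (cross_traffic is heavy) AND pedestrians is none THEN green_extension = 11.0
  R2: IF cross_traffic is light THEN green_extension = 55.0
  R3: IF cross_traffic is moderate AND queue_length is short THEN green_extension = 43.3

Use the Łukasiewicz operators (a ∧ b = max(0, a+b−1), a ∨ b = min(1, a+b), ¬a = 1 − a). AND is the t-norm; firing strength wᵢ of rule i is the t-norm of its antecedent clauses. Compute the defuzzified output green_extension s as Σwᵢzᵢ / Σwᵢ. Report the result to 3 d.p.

R1 (z=11.0): medium=0.71, ¬heavy=1−0.71=0.29, none=0.55; AND[max(0, a+b−1)] → w = 0.00
R2 (z=55.0): light=0.16 → w = 0.16
R3 (z=43.3): moderate=0.92, short=0.09; AND[max(0, a+b−1)] → w = 0.01
Weighted average = (0.00·11.0 + 0.16·55.0 + 0.01·43.3) / (0.00 + 0.16 + 0.01)
  = 9.2330 / 0.1700 = 54.312

54.312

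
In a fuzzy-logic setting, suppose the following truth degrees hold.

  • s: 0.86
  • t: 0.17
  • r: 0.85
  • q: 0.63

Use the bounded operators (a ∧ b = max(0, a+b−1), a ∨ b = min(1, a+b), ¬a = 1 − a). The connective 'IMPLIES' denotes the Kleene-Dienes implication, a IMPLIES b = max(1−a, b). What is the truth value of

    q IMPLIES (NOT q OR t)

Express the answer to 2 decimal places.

0.54

NOT q = 1 − 0.63 = 0.37
NOT q OR t = min(1, a+b) on (0.37, 0.17) = 0.54
q IMPLIES (NOT q OR t)  [Kleene-Dienes: max(1−a, b)] with a=0.63, b=0.54 → 0.54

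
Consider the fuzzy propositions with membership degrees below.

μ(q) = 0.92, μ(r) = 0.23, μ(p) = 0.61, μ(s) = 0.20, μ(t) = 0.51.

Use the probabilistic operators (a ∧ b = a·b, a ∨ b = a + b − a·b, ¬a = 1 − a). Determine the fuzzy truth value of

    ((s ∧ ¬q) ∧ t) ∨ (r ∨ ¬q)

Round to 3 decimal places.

¬q = 1 − 0.9200 = 0.0800
s ∧ ¬q = a·b on (0.2000, 0.0800) = 0.0160
(s ∧ ¬q) ∧ t = a·b on (0.0160, 0.5100) = 0.0082
¬q = 1 − 0.9200 = 0.0800
r ∨ ¬q = a + b − a·b on (0.2300, 0.0800) = 0.2916
((s ∧ ¬q) ∧ t) ∨ (r ∨ ¬q) = a + b − a·b on (0.0082, 0.2916) = 0.2974

0.297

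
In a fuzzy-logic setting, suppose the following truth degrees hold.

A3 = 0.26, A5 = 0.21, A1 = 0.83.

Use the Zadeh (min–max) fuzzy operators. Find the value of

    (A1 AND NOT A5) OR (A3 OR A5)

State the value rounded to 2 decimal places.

0.79

NOT A5 = 1 − 0.21 = 0.79
A1 AND NOT A5 = min(a, b) on (0.83, 0.79) = 0.79
A3 OR A5 = max(a, b) on (0.26, 0.21) = 0.26
(A1 AND NOT A5) OR (A3 OR A5) = max(a, b) on (0.79, 0.26) = 0.79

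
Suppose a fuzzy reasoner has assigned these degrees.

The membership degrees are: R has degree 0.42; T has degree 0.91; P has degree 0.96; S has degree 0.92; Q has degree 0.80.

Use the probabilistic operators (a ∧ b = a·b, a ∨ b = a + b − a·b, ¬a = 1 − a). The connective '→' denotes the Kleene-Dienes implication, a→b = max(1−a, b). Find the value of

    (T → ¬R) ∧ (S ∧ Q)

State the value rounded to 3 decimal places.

0.427

¬R = 1 − 0.4200 = 0.5800
T → ¬R  [Kleene-Dienes: max(1−a, b)] with a=0.9100, b=0.5800 → 0.5800
S ∧ Q = a·b on (0.9200, 0.8000) = 0.7360
(T → ¬R) ∧ (S ∧ Q) = a·b on (0.5800, 0.7360) = 0.4269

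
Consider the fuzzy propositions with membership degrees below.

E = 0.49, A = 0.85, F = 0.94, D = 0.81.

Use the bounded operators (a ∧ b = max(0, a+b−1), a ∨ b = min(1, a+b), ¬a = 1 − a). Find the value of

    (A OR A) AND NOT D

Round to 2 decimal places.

0.19

A OR A = min(1, a+b) on (0.85, 0.85) = 1.00
NOT D = 1 − 0.81 = 0.19
(A OR A) AND NOT D = max(0, a+b−1) on (1.00, 0.19) = 0.19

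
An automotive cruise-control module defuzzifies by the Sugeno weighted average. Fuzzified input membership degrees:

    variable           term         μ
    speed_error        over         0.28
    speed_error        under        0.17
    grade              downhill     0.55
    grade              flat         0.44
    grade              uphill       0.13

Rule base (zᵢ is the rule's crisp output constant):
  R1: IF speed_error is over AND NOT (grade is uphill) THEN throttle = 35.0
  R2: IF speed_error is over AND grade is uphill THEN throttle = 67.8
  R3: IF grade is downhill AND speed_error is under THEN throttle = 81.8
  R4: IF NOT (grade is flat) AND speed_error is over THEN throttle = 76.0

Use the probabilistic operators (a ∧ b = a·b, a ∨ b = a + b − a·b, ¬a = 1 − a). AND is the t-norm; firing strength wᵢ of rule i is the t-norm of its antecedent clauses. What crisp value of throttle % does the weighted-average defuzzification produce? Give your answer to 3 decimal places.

57.626

R1 (z=35.0): over=0.28, ¬uphill=1−0.13=0.87; AND[a·b] → w = 0.2436
R2 (z=67.8): over=0.28, uphill=0.13; AND[a·b] → w = 0.0364
R3 (z=81.8): downhill=0.55, under=0.17; AND[a·b] → w = 0.0935
R4 (z=76.0): ¬flat=1−0.44=0.56, over=0.28; AND[a·b] → w = 0.1568
Weighted average = (0.2436·35.0 + 0.0364·67.8 + 0.0935·81.8 + 0.1568·76.0) / (0.2436 + 0.0364 + 0.0935 + 0.1568)
  = 30.5590 / 0.5303 = 57.626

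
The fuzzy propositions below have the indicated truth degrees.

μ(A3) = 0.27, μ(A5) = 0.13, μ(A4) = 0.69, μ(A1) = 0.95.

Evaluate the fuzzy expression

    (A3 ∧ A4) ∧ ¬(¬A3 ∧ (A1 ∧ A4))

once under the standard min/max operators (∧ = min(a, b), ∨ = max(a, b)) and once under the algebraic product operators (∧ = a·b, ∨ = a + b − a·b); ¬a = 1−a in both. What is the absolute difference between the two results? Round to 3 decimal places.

0.173

Under standard min/max:
  A3 ∧ A4 = min(a, b) on (0.27, 0.69) = 0.27
  ¬A3 = 1 − 0.27 = 0.73
  A1 ∧ A4 = min(a, b) on (0.95, 0.69) = 0.69
  ¬A3 ∧ (A1 ∧ A4) = min(a, b) on (0.73, 0.69) = 0.69
  ¬(¬A3 ∧ (A1 ∧ A4)) = 1 − 0.69 = 0.31
  (A3 ∧ A4) ∧ ¬(¬A3 ∧ (A1 ∧ A4)) = min(a, b) on (0.27, 0.31) = 0.27
  → value = 0.2700
Under algebraic product:
  A3 ∧ A4 = a·b on (0.2700, 0.6900) = 0.1863
  ¬A3 = 1 − 0.2700 = 0.7300
  A1 ∧ A4 = a·b on (0.9500, 0.6900) = 0.6555
  ¬A3 ∧ (A1 ∧ A4) = a·b on (0.7300, 0.6555) = 0.4785
  ¬(¬A3 ∧ (A1 ∧ A4)) = 1 − 0.4785 = 0.5215
  (A3 ∧ A4) ∧ ¬(¬A3 ∧ (A1 ∧ A4)) = a·b on (0.1863, 0.5215) = 0.0972
  → value = 0.0972
|0.2700 − 0.0972| = 0.173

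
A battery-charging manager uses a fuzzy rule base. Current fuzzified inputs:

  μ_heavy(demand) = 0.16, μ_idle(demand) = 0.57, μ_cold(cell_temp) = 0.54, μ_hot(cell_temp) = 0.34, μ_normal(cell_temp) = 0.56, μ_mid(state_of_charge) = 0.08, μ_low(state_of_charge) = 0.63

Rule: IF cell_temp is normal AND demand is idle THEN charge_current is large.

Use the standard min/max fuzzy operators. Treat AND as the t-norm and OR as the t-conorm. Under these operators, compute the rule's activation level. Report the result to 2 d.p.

firing strength: normal=0.56, idle=0.57; AND[min(a, b)] → w = 0.56

0.56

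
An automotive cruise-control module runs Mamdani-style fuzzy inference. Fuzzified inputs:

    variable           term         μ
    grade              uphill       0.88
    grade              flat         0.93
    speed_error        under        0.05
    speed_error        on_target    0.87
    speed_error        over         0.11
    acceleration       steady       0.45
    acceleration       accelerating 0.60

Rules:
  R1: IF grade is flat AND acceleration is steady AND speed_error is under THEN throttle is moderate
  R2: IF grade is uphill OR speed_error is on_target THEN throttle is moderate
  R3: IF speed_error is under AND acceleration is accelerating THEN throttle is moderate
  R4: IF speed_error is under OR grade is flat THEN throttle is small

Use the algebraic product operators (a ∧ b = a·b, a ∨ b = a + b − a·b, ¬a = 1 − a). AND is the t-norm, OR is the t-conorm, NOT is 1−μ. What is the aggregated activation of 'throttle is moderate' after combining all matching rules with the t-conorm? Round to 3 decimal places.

R1: flat=0.93, steady=0.45, under=0.05; AND[a·b] → w = 0.0209
R2: uphill=0.88, on_target=0.87; OR[a + b − a·b] → w = 0.9844
R3: under=0.05, accelerating=0.60; AND[a·b] → w = 0.0300
R4: under=0.05, flat=0.93; OR[a + b − a·b] → w = 0.9335
Rules with consequent 'moderate': {R1, R2, R3} → strengths 0.0209, 0.9844, 0.0300
Aggregate via t-conorm [a + b − a·b]: 0.9852

0.985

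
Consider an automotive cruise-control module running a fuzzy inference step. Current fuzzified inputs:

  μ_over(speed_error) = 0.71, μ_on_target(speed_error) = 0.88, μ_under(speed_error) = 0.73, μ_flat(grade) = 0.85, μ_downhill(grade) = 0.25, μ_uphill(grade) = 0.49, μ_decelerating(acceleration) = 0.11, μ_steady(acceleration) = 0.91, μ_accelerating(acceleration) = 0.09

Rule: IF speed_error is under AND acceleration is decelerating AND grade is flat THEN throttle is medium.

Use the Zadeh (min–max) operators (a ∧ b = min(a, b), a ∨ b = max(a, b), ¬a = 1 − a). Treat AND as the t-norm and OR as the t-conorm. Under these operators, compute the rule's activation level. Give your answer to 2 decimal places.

0.11

firing strength: under=0.73, decelerating=0.11, flat=0.85; AND[min(a, b)] → w = 0.11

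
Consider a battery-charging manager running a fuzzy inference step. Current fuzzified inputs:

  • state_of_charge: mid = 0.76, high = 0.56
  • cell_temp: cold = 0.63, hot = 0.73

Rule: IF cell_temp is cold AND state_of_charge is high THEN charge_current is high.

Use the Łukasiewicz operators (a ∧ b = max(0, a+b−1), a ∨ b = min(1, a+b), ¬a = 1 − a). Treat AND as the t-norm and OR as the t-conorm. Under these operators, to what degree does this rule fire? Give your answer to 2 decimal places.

firing strength: cold=0.63, high=0.56; AND[max(0, a+b−1)] → w = 0.19

0.19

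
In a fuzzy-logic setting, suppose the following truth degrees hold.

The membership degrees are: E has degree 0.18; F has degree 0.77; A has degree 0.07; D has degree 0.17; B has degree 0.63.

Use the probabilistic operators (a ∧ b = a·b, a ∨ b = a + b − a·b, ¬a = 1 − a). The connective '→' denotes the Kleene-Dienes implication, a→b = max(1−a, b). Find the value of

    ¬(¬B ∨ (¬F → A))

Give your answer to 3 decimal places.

¬B = 1 − 0.6300 = 0.3700
¬F = 1 − 0.7700 = 0.2300
¬F → A  [Kleene-Dienes: max(1−a, b)] with a=0.2300, b=0.0700 → 0.7700
¬B ∨ (¬F → A) = a + b − a·b on (0.3700, 0.7700) = 0.8551
¬(¬B ∨ (¬F → A)) = 1 − 0.8551 = 0.1449

0.145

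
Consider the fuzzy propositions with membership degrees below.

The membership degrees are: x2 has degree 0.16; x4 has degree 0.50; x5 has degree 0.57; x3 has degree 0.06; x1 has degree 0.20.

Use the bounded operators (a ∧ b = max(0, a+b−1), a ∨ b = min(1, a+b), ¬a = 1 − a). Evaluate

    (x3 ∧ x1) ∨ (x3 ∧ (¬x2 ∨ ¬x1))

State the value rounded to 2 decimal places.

x3 ∧ x1 = max(0, a+b−1) on (0.06, 0.20) = 0.00
¬x2 = 1 − 0.16 = 0.84
¬x1 = 1 − 0.20 = 0.80
¬x2 ∨ ¬x1 = min(1, a+b) on (0.84, 0.80) = 1.00
x3 ∧ (¬x2 ∨ ¬x1) = max(0, a+b−1) on (0.06, 1.00) = 0.06
(x3 ∧ x1) ∨ (x3 ∧ (¬x2 ∨ ¬x1)) = min(1, a+b) on (0.00, 0.06) = 0.06

0.06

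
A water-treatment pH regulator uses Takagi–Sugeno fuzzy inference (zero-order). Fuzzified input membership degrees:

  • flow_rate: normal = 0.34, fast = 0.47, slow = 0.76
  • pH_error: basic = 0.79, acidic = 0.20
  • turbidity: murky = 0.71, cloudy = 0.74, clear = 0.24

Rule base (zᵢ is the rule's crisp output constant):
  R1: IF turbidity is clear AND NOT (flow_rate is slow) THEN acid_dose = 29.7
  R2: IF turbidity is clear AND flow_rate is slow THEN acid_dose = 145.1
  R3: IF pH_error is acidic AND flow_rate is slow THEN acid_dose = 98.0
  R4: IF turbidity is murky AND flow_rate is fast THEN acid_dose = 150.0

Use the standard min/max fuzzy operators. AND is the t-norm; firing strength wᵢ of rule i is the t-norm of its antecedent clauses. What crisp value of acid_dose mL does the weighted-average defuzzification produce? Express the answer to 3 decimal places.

114.828

R1 (z=29.7): clear=0.24, ¬slow=1−0.76=0.24; AND[min(a, b)] → w = 0.24
R2 (z=145.1): clear=0.24, slow=0.76; AND[min(a, b)] → w = 0.24
R3 (z=98.0): acidic=0.20, slow=0.76; AND[min(a, b)] → w = 0.20
R4 (z=150.0): murky=0.71, fast=0.47; AND[min(a, b)] → w = 0.47
Weighted average = (0.24·29.7 + 0.24·145.1 + 0.20·98.0 + 0.47·150.0) / (0.24 + 0.24 + 0.20 + 0.47)
  = 132.0520 / 1.1500 = 114.828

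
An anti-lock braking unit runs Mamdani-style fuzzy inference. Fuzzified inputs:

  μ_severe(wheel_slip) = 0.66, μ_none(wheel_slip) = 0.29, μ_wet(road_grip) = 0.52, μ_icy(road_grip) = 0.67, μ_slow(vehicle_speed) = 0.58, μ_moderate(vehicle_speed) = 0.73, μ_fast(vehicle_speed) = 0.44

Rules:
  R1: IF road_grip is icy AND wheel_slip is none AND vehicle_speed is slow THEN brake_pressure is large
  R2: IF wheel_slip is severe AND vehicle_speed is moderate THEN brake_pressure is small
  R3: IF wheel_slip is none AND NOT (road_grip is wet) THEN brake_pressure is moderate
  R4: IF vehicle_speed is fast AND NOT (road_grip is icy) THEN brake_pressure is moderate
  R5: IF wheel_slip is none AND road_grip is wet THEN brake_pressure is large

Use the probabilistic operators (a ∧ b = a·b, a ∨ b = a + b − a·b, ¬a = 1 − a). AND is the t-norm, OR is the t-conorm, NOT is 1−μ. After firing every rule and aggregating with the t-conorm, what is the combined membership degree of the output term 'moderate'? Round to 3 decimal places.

R1: icy=0.67, none=0.29, slow=0.58; AND[a·b] → w = 0.1127
R2: severe=0.66, moderate=0.73; AND[a·b] → w = 0.4818
R3: none=0.29, ¬wet=1−0.52=0.48; AND[a·b] → w = 0.1392
R4: fast=0.44, ¬icy=1−0.67=0.33; AND[a·b] → w = 0.1452
R5: none=0.29, wet=0.52; AND[a·b] → w = 0.1508
Rules with consequent 'moderate': {R3, R4} → strengths 0.1392, 0.1452
Aggregate via t-conorm [a + b − a·b]: 0.2642

0.264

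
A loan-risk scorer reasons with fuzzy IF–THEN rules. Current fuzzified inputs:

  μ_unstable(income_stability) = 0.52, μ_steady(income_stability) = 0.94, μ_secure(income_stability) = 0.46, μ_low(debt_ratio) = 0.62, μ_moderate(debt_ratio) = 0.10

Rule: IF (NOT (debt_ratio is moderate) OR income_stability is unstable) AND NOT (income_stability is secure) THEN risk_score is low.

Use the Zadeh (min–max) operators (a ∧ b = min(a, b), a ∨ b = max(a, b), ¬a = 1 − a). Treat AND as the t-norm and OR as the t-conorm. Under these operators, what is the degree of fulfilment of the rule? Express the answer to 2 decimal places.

0.54

firing strength: (¬moderate=1−0.10=0.90 OR unstable=0.52) = 0.90; AND[min(a, b)] with ¬secure=1−0.46=0.54 → w = 0.54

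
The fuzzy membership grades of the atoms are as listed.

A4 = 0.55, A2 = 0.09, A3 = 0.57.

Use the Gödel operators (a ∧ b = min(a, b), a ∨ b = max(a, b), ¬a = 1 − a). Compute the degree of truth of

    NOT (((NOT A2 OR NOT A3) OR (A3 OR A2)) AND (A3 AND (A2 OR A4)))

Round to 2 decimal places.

0.45

NOT A2 = 1 − 0.09 = 0.91
NOT A3 = 1 − 0.57 = 0.43
NOT A2 OR NOT A3 = max(a, b) on (0.91, 0.43) = 0.91
A3 OR A2 = max(a, b) on (0.57, 0.09) = 0.57
(NOT A2 OR NOT A3) OR (A3 OR A2) = max(a, b) on (0.91, 0.57) = 0.91
A2 OR A4 = max(a, b) on (0.09, 0.55) = 0.55
A3 AND (A2 OR A4) = min(a, b) on (0.57, 0.55) = 0.55
((NOT A2 OR NOT A3) OR (A3 OR A2)) AND (A3 AND (A2 OR A4)) = min(a, b) on (0.91, 0.55) = 0.55
NOT (((NOT A2 OR NOT A3) OR (A3 OR A2)) AND (A3 AND (A2 OR A4))) = 1 − 0.55 = 0.45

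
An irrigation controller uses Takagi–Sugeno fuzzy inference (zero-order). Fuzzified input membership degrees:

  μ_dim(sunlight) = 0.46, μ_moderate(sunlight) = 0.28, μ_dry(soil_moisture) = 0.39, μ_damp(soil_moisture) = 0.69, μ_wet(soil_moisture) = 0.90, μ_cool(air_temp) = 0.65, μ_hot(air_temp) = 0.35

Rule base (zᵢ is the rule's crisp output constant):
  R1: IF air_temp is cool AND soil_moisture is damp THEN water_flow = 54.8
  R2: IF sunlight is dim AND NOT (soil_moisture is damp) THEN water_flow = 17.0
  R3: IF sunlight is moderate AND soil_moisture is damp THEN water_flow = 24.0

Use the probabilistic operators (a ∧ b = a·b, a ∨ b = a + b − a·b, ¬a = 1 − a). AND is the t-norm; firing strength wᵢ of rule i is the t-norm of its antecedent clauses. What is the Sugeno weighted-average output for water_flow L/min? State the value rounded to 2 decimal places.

40.34

R1 (z=54.8): cool=0.65, damp=0.69; AND[a·b] → w = 0.4485
R2 (z=17.0): dim=0.46, ¬damp=1−0.69=0.31; AND[a·b] → w = 0.1426
R3 (z=24.0): moderate=0.28, damp=0.69; AND[a·b] → w = 0.1932
Weighted average = (0.4485·54.8 + 0.1426·17.0 + 0.1932·24.0) / (0.4485 + 0.1426 + 0.1932)
  = 31.6388 / 0.7843 = 40.34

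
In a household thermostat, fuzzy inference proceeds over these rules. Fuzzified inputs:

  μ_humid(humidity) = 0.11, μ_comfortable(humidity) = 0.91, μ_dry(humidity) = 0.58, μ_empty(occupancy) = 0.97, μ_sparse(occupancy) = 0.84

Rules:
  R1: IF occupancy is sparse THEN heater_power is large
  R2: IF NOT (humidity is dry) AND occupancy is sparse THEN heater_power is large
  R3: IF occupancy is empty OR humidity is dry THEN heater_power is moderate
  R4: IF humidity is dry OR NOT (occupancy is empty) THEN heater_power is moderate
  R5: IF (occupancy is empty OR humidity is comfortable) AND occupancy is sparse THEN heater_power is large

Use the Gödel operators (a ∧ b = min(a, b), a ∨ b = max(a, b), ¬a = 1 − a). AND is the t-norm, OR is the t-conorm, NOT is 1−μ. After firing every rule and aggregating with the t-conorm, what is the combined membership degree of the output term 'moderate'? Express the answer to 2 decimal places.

0.97

R1: sparse=0.84 → w = 0.84
R2: ¬dry=1−0.58=0.42, sparse=0.84; AND[min(a, b)] → w = 0.42
R3: empty=0.97, dry=0.58; OR[max(a, b)] → w = 0.97
R4: dry=0.58, ¬empty=1−0.97=0.03; OR[max(a, b)] → w = 0.58
R5: (empty=0.97 OR comfortable=0.91) = 0.97; AND[min(a, b)] with sparse=0.84 → w = 0.84
Rules with consequent 'moderate': {R3, R4} → strengths 0.97, 0.58
Aggregate via t-conorm [max(a, b)]: 0.97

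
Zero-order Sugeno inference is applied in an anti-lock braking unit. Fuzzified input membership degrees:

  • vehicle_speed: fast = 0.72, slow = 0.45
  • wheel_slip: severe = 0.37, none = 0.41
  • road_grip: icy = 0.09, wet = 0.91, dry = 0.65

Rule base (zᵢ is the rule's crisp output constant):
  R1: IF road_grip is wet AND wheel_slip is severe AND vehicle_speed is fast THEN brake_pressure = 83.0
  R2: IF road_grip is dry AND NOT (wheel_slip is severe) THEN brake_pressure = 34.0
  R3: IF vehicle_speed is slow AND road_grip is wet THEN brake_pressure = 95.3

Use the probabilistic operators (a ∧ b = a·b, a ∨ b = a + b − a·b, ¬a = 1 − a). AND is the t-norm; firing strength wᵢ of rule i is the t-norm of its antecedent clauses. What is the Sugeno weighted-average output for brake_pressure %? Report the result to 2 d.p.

R1 (z=83.0): wet=0.91, severe=0.37, fast=0.72; AND[a·b] → w = 0.2424
R2 (z=34.0): dry=0.65, ¬severe=1−0.37=0.63; AND[a·b] → w = 0.4095
R3 (z=95.3): slow=0.45, wet=0.91; AND[a·b] → w = 0.4095
Weighted average = (0.2424·83.0 + 0.4095·34.0 + 0.4095·95.3) / (0.2424 + 0.4095 + 0.4095)
  = 73.0695 / 1.0614 = 68.84

68.84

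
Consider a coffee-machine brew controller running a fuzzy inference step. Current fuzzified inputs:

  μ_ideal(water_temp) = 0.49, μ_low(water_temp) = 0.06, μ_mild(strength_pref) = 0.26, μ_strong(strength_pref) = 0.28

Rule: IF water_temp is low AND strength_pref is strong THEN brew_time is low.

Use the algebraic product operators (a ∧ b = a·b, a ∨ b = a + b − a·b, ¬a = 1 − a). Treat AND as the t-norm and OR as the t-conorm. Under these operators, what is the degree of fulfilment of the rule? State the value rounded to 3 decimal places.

firing strength: low=0.06, strong=0.28; AND[a·b] → w = 0.0168

0.017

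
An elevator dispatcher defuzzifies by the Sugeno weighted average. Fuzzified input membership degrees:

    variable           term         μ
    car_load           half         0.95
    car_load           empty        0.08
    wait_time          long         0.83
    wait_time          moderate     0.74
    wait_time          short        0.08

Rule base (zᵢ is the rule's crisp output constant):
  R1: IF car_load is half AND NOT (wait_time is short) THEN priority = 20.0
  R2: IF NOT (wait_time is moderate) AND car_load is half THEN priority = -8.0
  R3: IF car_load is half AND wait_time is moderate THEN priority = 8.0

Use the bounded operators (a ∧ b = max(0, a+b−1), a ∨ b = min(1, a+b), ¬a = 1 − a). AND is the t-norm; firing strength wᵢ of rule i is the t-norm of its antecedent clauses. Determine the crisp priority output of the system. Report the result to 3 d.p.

R1 (z=20.0): half=0.95, ¬short=1−0.08=0.92; AND[max(0, a+b−1)] → w = 0.87
R2 (z=-8.0): ¬moderate=1−0.74=0.26, half=0.95; AND[max(0, a+b−1)] → w = 0.21
R3 (z=8.0): half=0.95, moderate=0.74; AND[max(0, a+b−1)] → w = 0.69
Weighted average = (0.87·20.0 + 0.21·-8.0 + 0.69·8.0) / (0.87 + 0.21 + 0.69)
  = 21.2400 / 1.7700 = 12.000

12.000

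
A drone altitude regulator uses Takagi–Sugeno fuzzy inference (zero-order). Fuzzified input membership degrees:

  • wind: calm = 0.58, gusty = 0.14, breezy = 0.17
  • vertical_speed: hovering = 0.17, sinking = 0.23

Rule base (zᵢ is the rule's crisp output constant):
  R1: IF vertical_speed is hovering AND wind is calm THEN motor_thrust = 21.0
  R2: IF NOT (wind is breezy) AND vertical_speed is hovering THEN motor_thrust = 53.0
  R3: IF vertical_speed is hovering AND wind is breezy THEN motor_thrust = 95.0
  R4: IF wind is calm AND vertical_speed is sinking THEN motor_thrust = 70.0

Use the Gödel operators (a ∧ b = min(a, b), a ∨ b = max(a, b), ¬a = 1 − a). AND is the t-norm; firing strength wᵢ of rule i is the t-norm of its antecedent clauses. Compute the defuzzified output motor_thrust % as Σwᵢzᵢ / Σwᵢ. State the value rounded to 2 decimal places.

R1 (z=21.0): hovering=0.17, calm=0.58; AND[min(a, b)] → w = 0.17
R2 (z=53.0): ¬breezy=1−0.17=0.83, hovering=0.17; AND[min(a, b)] → w = 0.17
R3 (z=95.0): hovering=0.17, breezy=0.17; AND[min(a, b)] → w = 0.17
R4 (z=70.0): calm=0.58, sinking=0.23; AND[min(a, b)] → w = 0.23
Weighted average = (0.17·21.0 + 0.17·53.0 + 0.17·95.0 + 0.23·70.0) / (0.17 + 0.17 + 0.17 + 0.23)
  = 44.8300 / 0.7400 = 60.58

60.58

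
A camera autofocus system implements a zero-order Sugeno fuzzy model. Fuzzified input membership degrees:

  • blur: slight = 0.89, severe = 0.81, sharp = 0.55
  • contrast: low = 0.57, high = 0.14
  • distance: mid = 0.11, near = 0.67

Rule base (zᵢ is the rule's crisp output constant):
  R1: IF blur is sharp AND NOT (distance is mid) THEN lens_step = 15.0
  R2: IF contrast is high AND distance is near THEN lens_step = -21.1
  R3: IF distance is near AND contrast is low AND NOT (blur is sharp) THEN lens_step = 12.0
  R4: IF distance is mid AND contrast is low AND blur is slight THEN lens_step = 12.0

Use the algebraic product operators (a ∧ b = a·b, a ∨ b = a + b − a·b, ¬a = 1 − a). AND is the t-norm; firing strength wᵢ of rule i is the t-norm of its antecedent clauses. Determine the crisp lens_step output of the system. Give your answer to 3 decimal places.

9.982

R1 (z=15.0): sharp=0.55, ¬mid=1−0.11=0.89; AND[a·b] → w = 0.4895
R2 (z=-21.1): high=0.14, near=0.67; AND[a·b] → w = 0.0938
R3 (z=12.0): near=0.67, low=0.57, ¬sharp=1−0.55=0.45; AND[a·b] → w = 0.1719
R4 (z=12.0): mid=0.11, low=0.57, slight=0.89; AND[a·b] → w = 0.0558
Weighted average = (0.4895·15.0 + 0.0938·-21.1 + 0.1719·12.0 + 0.0558·12.0) / (0.4895 + 0.0938 + 0.1719 + 0.0558)
  = 8.0952 / 0.8110 = 9.982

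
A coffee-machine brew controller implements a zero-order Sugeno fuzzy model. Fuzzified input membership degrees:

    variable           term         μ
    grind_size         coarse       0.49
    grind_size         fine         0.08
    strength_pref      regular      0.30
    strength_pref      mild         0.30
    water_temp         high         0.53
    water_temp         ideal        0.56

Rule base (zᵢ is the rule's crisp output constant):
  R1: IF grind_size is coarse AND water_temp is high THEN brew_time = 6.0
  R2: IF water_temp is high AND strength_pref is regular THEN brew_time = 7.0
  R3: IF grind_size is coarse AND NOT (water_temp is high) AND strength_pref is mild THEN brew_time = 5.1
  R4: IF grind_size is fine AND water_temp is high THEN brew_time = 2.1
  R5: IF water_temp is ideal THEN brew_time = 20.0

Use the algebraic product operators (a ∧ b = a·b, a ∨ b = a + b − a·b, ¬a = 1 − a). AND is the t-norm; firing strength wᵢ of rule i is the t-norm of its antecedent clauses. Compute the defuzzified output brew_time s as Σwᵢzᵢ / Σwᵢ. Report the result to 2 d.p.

R1 (z=6.0): coarse=0.49, high=0.53; AND[a·b] → w = 0.2597
R2 (z=7.0): high=0.53, regular=0.30; AND[a·b] → w = 0.1590
R3 (z=5.1): coarse=0.49, ¬high=1−0.53=0.47, mild=0.30; AND[a·b] → w = 0.0691
R4 (z=2.1): fine=0.08, high=0.53; AND[a·b] → w = 0.0424
R5 (z=20.0): ideal=0.56 → w = 0.5600
Weighted average = (0.2597·6.0 + 0.1590·7.0 + 0.0691·5.1 + 0.0424·2.1 + 0.5600·20.0) / (0.2597 + 0.1590 + 0.0691 + 0.0424 + 0.5600)
  = 14.3126 / 1.0902 = 13.13

13.13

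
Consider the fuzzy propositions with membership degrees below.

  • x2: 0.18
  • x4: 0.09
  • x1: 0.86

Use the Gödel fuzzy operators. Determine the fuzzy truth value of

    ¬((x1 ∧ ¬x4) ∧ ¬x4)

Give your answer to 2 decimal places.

¬x4 = 1 − 0.09 = 0.91
x1 ∧ ¬x4 = min(a, b) on (0.86, 0.91) = 0.86
¬x4 = 1 − 0.09 = 0.91
(x1 ∧ ¬x4) ∧ ¬x4 = min(a, b) on (0.86, 0.91) = 0.86
¬((x1 ∧ ¬x4) ∧ ¬x4) = 1 − 0.86 = 0.14

0.14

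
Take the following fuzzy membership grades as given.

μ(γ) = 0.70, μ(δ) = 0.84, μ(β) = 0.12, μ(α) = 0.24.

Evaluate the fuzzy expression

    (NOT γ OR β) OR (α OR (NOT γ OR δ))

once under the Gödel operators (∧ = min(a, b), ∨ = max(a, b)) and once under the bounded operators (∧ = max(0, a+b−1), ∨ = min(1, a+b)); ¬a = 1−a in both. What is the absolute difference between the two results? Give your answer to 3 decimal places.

0.160

Under Gödel:
  NOT γ = 1 − 0.70 = 0.30
  NOT γ OR β = max(a, b) on (0.30, 0.12) = 0.30
  NOT γ = 1 − 0.70 = 0.30
  NOT γ OR δ = max(a, b) on (0.30, 0.84) = 0.84
  α OR (NOT γ OR δ) = max(a, b) on (0.24, 0.84) = 0.84
  (NOT γ OR β) OR (α OR (NOT γ OR δ)) = max(a, b) on (0.30, 0.84) = 0.84
  → value = 0.8400
Under bounded:
  NOT γ = 1 − 0.70 = 0.30
  NOT γ OR β = min(1, a+b) on (0.30, 0.12) = 0.42
  NOT γ = 1 − 0.70 = 0.30
  NOT γ OR δ = min(1, a+b) on (0.30, 0.84) = 1.00
  α OR (NOT γ OR δ) = min(1, a+b) on (0.24, 1.00) = 1.00
  (NOT γ OR β) OR (α OR (NOT γ OR δ)) = min(1, a+b) on (0.42, 1.00) = 1.00
  → value = 1.0000
|0.8400 − 1.0000| = 0.160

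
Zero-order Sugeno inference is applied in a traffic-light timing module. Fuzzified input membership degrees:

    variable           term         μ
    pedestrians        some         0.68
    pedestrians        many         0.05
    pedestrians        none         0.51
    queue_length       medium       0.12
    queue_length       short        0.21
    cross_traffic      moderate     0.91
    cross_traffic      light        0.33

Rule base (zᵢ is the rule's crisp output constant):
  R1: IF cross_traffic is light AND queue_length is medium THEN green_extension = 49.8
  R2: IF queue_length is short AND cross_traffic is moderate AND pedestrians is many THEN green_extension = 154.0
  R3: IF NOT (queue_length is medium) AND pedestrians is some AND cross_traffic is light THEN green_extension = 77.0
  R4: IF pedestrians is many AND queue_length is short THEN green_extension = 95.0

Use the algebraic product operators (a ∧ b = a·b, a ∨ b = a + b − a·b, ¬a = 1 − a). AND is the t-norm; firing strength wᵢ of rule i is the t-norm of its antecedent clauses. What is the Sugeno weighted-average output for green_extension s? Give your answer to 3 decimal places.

R1 (z=49.8): light=0.33, medium=0.12; AND[a·b] → w = 0.0396
R2 (z=154.0): short=0.21, moderate=0.91, many=0.05; AND[a·b] → w = 0.0096
R3 (z=77.0): ¬medium=1−0.12=0.88, some=0.68, light=0.33; AND[a·b] → w = 0.1975
R4 (z=95.0): many=0.05, short=0.21; AND[a·b] → w = 0.0105
Weighted average = (0.0396·49.8 + 0.0096·154.0 + 0.1975·77.0 + 0.0105·95.0) / (0.0396 + 0.0096 + 0.1975 + 0.0105)
  = 19.6464 / 0.2571 = 76.407

76.407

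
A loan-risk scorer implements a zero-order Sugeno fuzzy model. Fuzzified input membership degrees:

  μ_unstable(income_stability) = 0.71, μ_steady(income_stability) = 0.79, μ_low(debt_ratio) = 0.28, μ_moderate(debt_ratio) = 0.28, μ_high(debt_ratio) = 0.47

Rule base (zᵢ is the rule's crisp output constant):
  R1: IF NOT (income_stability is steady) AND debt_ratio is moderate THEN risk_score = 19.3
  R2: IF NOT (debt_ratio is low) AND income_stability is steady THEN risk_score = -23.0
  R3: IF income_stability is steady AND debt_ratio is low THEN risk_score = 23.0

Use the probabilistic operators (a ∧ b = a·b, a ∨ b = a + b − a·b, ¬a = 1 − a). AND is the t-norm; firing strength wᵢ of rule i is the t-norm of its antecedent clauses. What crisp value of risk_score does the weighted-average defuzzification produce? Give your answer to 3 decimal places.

-8.082

R1 (z=19.3): ¬steady=1−0.79=0.21, moderate=0.28; AND[a·b] → w = 0.0588
R2 (z=-23.0): ¬low=1−0.28=0.72, steady=0.79; AND[a·b] → w = 0.5688
R3 (z=23.0): steady=0.79, low=0.28; AND[a·b] → w = 0.2212
Weighted average = (0.0588·19.3 + 0.5688·-23.0 + 0.2212·23.0) / (0.0588 + 0.5688 + 0.2212)
  = -6.8600 / 0.8488 = -8.082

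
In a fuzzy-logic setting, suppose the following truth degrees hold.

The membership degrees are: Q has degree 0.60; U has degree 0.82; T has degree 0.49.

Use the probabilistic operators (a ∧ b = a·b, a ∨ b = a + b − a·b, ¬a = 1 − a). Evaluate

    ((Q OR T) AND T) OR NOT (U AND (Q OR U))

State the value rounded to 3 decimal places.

Q OR T = a + b − a·b on (0.6000, 0.4900) = 0.7960
(Q OR T) AND T = a·b on (0.7960, 0.4900) = 0.3900
Q OR U = a + b − a·b on (0.6000, 0.8200) = 0.9280
U AND (Q OR U) = a·b on (0.8200, 0.9280) = 0.7610
NOT (U AND (Q OR U)) = 1 − 0.7610 = 0.2390
((Q OR T) AND T) OR NOT (U AND (Q OR U)) = a + b − a·b on (0.3900, 0.2390) = 0.5358

0.536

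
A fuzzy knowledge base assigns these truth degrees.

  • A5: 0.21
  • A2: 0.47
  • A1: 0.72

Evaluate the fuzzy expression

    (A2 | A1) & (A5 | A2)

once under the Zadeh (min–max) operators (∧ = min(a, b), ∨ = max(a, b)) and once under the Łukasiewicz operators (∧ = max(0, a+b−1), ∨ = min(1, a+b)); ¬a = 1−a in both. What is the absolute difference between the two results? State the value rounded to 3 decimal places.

0.210

Under Zadeh (min–max):
  A2 | A1 = max(a, b) on (0.47, 0.72) = 0.72
  A5 | A2 = max(a, b) on (0.21, 0.47) = 0.47
  (A2 | A1) & (A5 | A2) = min(a, b) on (0.72, 0.47) = 0.47
  → value = 0.4700
Under Łukasiewicz:
  A2 | A1 = min(1, a+b) on (0.47, 0.72) = 1.00
  A5 | A2 = min(1, a+b) on (0.21, 0.47) = 0.68
  (A2 | A1) & (A5 | A2) = max(0, a+b−1) on (1.00, 0.68) = 0.68
  → value = 0.6800
|0.4700 − 0.6800| = 0.210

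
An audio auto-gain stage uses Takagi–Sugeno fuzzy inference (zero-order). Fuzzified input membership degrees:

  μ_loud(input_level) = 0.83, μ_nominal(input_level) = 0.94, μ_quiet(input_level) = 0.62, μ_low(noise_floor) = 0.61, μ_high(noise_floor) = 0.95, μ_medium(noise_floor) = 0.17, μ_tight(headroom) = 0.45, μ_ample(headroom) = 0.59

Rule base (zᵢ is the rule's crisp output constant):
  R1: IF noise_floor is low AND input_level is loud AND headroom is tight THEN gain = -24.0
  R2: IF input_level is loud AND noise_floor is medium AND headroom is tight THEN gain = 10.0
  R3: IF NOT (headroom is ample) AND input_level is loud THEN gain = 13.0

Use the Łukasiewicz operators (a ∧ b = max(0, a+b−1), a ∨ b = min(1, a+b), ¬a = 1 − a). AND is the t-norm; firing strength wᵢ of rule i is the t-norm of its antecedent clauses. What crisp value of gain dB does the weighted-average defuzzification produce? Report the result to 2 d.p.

13.00

R1 (z=-24.0): low=0.61, loud=0.83, tight=0.45; AND[max(0, a+b−1)] → w = 0.00
R2 (z=10.0): loud=0.83, medium=0.17, tight=0.45; AND[max(0, a+b−1)] → w = 0.00
R3 (z=13.0): ¬ample=1−0.59=0.41, loud=0.83; AND[max(0, a+b−1)] → w = 0.24
Weighted average = (0.00·-24.0 + 0.00·10.0 + 0.24·13.0) / (0.00 + 0.00 + 0.24)
  = 3.1200 / 0.2400 = 13.00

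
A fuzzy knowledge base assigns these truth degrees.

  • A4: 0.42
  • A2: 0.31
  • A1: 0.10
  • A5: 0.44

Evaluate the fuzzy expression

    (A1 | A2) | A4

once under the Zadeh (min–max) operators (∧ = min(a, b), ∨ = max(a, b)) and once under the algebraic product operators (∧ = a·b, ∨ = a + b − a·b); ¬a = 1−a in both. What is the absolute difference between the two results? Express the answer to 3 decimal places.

Under Zadeh (min–max):
  A1 | A2 = max(a, b) on (0.10, 0.31) = 0.31
  (A1 | A2) | A4 = max(a, b) on (0.31, 0.42) = 0.42
  → value = 0.4200
Under algebraic product:
  A1 | A2 = a + b − a·b on (0.1000, 0.3100) = 0.3790
  (A1 | A2) | A4 = a + b − a·b on (0.3790, 0.4200) = 0.6398
  → value = 0.6398
|0.4200 − 0.6398| = 0.220

0.220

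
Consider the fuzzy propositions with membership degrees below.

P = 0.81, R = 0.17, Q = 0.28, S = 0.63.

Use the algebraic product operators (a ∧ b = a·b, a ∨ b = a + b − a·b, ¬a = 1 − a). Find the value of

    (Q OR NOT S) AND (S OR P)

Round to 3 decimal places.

NOT S = 1 − 0.6300 = 0.3700
Q OR NOT S = a + b − a·b on (0.2800, 0.3700) = 0.5464
S OR P = a + b − a·b on (0.6300, 0.8100) = 0.9297
(Q OR NOT S) AND (S OR P) = a·b on (0.5464, 0.9297) = 0.5080

0.508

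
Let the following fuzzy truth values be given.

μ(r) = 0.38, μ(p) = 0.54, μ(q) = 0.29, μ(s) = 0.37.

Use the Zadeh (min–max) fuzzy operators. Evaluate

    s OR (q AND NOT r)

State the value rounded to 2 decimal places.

NOT r = 1 − 0.38 = 0.62
q AND NOT r = min(a, b) on (0.29, 0.62) = 0.29
s OR (q AND NOT r) = max(a, b) on (0.37, 0.29) = 0.37

0.37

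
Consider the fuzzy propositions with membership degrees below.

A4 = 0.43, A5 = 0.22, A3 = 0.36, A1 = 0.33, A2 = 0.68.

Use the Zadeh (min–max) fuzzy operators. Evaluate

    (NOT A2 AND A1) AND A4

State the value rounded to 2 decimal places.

0.32

NOT A2 = 1 − 0.68 = 0.32
NOT A2 AND A1 = min(a, b) on (0.32, 0.33) = 0.32
(NOT A2 AND A1) AND A4 = min(a, b) on (0.32, 0.43) = 0.32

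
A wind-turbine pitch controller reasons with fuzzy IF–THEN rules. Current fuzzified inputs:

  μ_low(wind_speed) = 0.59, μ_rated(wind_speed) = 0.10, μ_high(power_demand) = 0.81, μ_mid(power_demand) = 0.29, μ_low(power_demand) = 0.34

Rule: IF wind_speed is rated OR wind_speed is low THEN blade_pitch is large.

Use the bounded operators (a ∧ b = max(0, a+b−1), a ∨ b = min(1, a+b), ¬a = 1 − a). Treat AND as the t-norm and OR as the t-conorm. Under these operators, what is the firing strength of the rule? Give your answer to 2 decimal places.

firing strength: rated=0.10, low=0.59; OR[min(1, a+b)] → w = 0.69

0.69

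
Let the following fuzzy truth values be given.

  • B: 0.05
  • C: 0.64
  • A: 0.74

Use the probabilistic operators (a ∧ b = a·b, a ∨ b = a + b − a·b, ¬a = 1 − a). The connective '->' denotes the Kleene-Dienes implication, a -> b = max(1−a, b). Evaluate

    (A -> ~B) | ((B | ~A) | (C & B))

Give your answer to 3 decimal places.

0.966

~B = 1 − 0.0500 = 0.9500
A -> ~B  [Kleene-Dienes: max(1−a, b)] with a=0.7400, b=0.9500 → 0.9500
~A = 1 − 0.7400 = 0.2600
B | ~A = a + b − a·b on (0.0500, 0.2600) = 0.2970
C & B = a·b on (0.6400, 0.0500) = 0.0320
(B | ~A) | (C & B) = a + b − a·b on (0.2970, 0.0320) = 0.3195
(A -> ~B) | ((B | ~A) | (C & B)) = a + b − a·b on (0.9500, 0.3195) = 0.9660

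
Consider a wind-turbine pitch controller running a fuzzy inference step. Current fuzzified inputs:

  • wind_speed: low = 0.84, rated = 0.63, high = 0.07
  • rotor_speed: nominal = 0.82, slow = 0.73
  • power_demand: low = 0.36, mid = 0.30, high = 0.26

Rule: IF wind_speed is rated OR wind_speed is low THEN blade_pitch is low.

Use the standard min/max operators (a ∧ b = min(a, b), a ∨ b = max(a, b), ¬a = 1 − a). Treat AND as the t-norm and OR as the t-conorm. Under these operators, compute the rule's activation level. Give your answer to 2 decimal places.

firing strength: rated=0.63, low=0.84; OR[max(a, b)] → w = 0.84

0.84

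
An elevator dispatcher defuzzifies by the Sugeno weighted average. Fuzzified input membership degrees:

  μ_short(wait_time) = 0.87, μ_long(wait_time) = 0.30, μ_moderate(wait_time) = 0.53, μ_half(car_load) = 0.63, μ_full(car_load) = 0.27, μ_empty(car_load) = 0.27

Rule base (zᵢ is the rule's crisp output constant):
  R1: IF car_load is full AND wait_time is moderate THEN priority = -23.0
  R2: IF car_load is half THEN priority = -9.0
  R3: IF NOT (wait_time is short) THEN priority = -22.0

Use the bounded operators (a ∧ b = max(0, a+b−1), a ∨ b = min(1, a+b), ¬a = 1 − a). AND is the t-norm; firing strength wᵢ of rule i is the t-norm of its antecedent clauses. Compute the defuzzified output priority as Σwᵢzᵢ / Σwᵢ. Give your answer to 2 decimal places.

-11.22

R1 (z=-23.0): full=0.27, moderate=0.53; AND[max(0, a+b−1)] → w = 0.00
R2 (z=-9.0): half=0.63 → w = 0.63
R3 (z=-22.0): ¬short=1−0.87=0.13 → w = 0.13
Weighted average = (0.00·-23.0 + 0.63·-9.0 + 0.13·-22.0) / (0.00 + 0.63 + 0.13)
  = -8.5300 / 0.7600 = -11.22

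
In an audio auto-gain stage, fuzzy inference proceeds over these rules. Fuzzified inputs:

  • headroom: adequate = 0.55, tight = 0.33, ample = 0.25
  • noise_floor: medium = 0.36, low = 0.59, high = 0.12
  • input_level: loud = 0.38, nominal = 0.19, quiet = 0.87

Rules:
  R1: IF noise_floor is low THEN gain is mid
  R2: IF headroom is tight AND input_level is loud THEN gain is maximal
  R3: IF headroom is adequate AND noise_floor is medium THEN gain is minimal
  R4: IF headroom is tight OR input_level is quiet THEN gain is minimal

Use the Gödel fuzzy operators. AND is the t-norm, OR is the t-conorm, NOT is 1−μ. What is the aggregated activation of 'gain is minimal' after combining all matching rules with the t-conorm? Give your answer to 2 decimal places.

R1: low=0.59 → w = 0.59
R2: tight=0.33, loud=0.38; AND[min(a, b)] → w = 0.33
R3: adequate=0.55, medium=0.36; AND[min(a, b)] → w = 0.36
R4: tight=0.33, quiet=0.87; OR[max(a, b)] → w = 0.87
Rules with consequent 'minimal': {R3, R4} → strengths 0.36, 0.87
Aggregate via t-conorm [max(a, b)]: 0.87

0.87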